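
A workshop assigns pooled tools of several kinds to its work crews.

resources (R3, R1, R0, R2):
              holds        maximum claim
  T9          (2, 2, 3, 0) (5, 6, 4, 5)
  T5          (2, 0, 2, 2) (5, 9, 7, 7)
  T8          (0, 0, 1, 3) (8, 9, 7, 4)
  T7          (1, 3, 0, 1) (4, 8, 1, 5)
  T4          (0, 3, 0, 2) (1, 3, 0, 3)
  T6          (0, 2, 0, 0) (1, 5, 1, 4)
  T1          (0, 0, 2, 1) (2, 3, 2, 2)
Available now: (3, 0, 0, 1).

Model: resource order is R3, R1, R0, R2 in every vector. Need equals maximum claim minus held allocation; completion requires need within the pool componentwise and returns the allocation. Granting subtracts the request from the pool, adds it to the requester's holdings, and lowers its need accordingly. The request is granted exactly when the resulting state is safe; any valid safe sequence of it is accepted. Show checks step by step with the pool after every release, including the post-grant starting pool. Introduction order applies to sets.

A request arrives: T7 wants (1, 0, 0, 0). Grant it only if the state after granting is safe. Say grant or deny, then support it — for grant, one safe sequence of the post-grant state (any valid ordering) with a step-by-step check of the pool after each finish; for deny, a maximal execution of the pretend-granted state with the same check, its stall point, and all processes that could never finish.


GRANT — the state after the grant stays safe, e.g. via T4, T1, T6, T7, T9, T5, T8.
Key observation: granting shrinks the pool to (2, 0, 0, 1), yet T4 still fits and the chain goes through.
Check on the post-grant state, step by step:
  pool = (2, 0, 0, 1)
  T4: need (1, 0, 0, 1) fits (2, 0, 0, 1); releases (0, 3, 0, 2), pool now (2, 3, 0, 3)
  T1: need (2, 3, 0, 1) fits (2, 3, 0, 3); releases (0, 0, 2, 1), pool now (2, 3, 2, 4)
  T6: need (1, 3, 1, 4) fits (2, 3, 2, 4); releases (0, 2, 0, 0), pool now (2, 5, 2, 4)
  T7: need (2, 5, 1, 4) fits (2, 5, 2, 4); releases (2, 3, 0, 1), pool now (4, 8, 2, 5)
  T9: need (3, 4, 1, 5) fits (4, 8, 2, 5); releases (2, 2, 3, 0), pool now (6, 10, 5, 5)
  T5: need (3, 9, 5, 5) fits (6, 10, 5, 5); releases (2, 0, 2, 2), pool now (8, 10, 7, 7)
  T8: need (8, 9, 6, 1) fits (8, 10, 7, 7); releases (0, 0, 1, 3), pool now (8, 10, 8, 10)


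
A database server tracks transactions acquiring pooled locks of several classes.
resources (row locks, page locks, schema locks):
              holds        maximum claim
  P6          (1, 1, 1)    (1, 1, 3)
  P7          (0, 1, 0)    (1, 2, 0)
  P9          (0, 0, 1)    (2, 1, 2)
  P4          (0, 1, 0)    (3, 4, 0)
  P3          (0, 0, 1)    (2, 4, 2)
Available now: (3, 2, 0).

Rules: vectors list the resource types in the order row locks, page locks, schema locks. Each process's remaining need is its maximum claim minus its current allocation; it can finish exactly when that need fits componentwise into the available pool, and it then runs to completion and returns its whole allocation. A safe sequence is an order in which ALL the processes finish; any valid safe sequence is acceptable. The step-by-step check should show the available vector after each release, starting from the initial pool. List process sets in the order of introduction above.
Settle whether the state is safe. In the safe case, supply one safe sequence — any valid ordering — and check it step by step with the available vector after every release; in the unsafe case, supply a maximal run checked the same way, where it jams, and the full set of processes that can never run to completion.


The state is UNSAFE.
Key observation: schema locks is the bottleneck — with P7, P4 done the pool holds (3, 4, 0), short of every remaining need.
A maximal execution: P7, P4 — then nothing else fits. Check, step by step:
  pool = (3, 2, 0)
  P7: need (1, 1, 0) fits (3, 2, 0); releases (0, 1, 0), pool now (3, 3, 0)
  P4: need (3, 3, 0) fits (3, 3, 0); releases (0, 1, 0), pool now (3, 4, 0)
  blocked: P6 wants (0, 0, 2), pool (3, 4, 0) — not enough schema locks
  blocked: P9 wants (2, 1, 1), pool (3, 4, 0) — not enough schema locks
  blocked: P3 wants (2, 4, 1), pool (3, 4, 0) — not enough schema locks
Never able to finish: P6, P9 and P3.


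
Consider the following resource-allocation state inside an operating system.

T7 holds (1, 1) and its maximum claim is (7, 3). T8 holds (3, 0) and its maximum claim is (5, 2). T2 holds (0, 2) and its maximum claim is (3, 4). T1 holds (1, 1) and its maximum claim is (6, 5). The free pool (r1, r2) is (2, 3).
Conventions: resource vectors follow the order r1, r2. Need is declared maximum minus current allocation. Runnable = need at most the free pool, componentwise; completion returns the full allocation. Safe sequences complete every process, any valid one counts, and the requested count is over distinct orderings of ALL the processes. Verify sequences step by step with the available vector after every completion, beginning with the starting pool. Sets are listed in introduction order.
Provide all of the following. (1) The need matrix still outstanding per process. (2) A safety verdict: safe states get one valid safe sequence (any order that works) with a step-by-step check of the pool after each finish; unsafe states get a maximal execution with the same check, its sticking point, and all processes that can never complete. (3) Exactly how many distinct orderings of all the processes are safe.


(1) Outstanding need per process (order r1, r2):
  T7: (6, 2)
  T8: (2, 2)
  T2: (3, 2)
  T1: (5, 4)
(2) SAFE. One safe sequence: T8, T2, T1, T7.
Key observation: reading the order forward, T8 is the first process whose need (2, 2) meets the free pool (2, 3) exactly on a resource it requests.
Step-by-step check:
  pool = (2, 3)
  T8 needs (2, 2) <= (2, 3) -> finishes; pool += (3, 0) = (5, 3)
  T2 needs (3, 2) <= (5, 3) -> finishes; pool += (0, 2) = (5, 5)
  T1 needs (5, 4) <= (5, 5) -> finishes; pool += (1, 1) = (6, 6)
  T7 needs (6, 2) <= (6, 6) -> finishes; pool += (1, 1) = (7, 7)
(3) Precisely 1 of the possible complete orderings is a safe sequence.


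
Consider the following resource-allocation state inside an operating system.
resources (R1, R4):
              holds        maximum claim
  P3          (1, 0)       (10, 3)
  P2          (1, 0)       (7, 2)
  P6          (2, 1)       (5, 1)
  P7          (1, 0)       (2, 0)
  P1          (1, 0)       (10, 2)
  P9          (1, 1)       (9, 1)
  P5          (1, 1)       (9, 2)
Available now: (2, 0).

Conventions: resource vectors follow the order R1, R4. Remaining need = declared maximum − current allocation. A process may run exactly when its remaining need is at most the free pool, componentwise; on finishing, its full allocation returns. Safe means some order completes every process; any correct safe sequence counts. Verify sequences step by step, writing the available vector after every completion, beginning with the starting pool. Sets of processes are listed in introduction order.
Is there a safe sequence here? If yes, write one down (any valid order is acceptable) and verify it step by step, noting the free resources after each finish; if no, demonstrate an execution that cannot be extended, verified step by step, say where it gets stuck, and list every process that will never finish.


The state is UNSAFE.
Key observation: P7, P6 can finish, but then (5, 1) is all there is, and the blocked group's R1 demands exceed it.
A maximal execution: P7, P6 — then nothing else fits. Check, step by step:
  pool = (2, 0)
  P7: need (1, 0) fits (2, 0); releases (1, 0), pool now (3, 0)
  P6: need (3, 0) fits (3, 0); releases (2, 1), pool now (5, 1)
  blocked: P3 wants (9, 3), pool (5, 1) — not enough R1 and R4
  blocked: P2 wants (6, 2), pool (5, 1) — not enough R1 and R4
  blocked: P1 wants (9, 2), pool (5, 1) — not enough R1 and R4
  blocked: P9 wants (8, 0), pool (5, 1) — not enough R1
  blocked: P5 wants (8, 1), pool (5, 1) — not enough R1
Permanently blocked: P3, P2, P1, P9 and P5.


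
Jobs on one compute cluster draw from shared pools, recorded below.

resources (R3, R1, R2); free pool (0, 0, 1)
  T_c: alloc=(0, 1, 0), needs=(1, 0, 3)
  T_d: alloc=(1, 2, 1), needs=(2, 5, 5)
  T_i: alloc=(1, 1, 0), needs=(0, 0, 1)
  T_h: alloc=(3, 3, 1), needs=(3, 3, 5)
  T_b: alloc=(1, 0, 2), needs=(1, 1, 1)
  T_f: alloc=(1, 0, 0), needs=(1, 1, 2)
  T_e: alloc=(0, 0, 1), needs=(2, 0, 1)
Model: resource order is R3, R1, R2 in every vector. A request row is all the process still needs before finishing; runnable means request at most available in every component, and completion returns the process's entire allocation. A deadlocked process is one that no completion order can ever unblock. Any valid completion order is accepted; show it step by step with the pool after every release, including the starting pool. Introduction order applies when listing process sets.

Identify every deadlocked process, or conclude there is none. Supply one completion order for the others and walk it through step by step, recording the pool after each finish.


Deadlocked set: T_d and T_h.
Key observation: once T_i, T_b, T_e, T_f, T_c finish, the pool peaks at (3, 2, 4) — and every remaining process still needs more R1 than that.
One completion order for the rest: T_i, T_b, T_e, T_f, T_c. Walking it through:
  pool = (0, 0, 1)
  T_i needs (0, 0, 1) <= (0, 0, 1) -> finishes; pool += (1, 1, 0) = (1, 1, 1)
  T_b needs (1, 1, 1) <= (1, 1, 1) -> finishes; pool += (1, 0, 2) = (2, 1, 3)
  T_e needs (2, 0, 1) <= (2, 1, 3) -> finishes; pool += (0, 0, 1) = (2, 1, 4)
  T_f needs (1, 1, 2) <= (2, 1, 4) -> finishes; pool += (1, 0, 0) = (3, 1, 4)
  T_c needs (1, 0, 3) <= (3, 1, 4) -> finishes; pool += (0, 1, 0) = (3, 2, 4)
None of the blocked processes ever fits:
  T_d cannot run: need (2, 5, 5) vs free (3, 2, 4) (insufficient R1 and R2)
  T_h cannot run: need (3, 3, 5) vs free (3, 2, 4) (insufficient R1 and R2)


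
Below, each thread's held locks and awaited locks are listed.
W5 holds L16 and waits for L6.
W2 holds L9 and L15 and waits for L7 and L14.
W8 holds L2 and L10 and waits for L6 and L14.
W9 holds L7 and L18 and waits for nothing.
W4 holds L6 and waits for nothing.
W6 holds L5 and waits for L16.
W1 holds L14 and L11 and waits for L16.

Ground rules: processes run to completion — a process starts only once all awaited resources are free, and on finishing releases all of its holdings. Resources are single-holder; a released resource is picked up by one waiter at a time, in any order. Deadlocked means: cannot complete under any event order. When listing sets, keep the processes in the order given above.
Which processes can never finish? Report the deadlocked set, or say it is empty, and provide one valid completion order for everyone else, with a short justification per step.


Nothing here is deadlocked.
Key observation: no waiting chain loops back on itself — every chain ends at a process that waits on nothing, so everyone eventually runs.
The rest can finish in the order W4, W5, W1, W8, W9, W2, W6.
Check, step by step:
  W4 waits on nothing -> runs at once and releases L6
  W5 waits on L6 — all released -> runs and releases L16
  W1 waits on L16 — all released -> runs and releases L14 and L11
  W8 waits on L6 and L14 — all released -> runs and releases L2 and L10
  W9 waits on nothing -> runs at once and releases L7 and L18
  W2 waits on L7 and L14 — all released -> runs and releases L9 and L15
  W6 waits on L16 — all released -> runs and releases L5


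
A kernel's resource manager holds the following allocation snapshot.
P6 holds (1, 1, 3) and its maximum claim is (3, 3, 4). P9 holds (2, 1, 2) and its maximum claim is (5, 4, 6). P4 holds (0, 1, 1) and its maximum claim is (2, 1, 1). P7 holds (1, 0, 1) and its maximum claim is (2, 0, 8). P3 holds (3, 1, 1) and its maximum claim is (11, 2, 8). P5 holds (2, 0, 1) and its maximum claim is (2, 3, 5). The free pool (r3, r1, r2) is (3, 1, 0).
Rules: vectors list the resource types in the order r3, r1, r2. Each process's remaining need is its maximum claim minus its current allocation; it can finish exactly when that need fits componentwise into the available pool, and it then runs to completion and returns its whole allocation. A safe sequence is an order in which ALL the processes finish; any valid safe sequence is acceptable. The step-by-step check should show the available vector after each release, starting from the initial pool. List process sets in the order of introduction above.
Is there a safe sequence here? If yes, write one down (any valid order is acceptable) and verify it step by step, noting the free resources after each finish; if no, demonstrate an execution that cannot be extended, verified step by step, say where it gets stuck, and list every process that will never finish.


SAFE, for example via the order P4, P6, P9, P5, P7, P3.
Key observation: the order's first zero-slack moment is P6 ((2, 2, 1) needed, (3, 2, 1) free — a requested resource with nothing to spare).
Walking it through:
  pool = (3, 1, 0)
  P4: need (2, 0, 0) fits (3, 1, 0); releases (0, 1, 1), pool now (3, 2, 1)
  P6: need (2, 2, 1) fits (3, 2, 1); releases (1, 1, 3), pool now (4, 3, 4)
  P9: need (3, 3, 4) fits (4, 3, 4); releases (2, 1, 2), pool now (6, 4, 6)
  P5: need (0, 3, 4) fits (6, 4, 6); releases (2, 0, 1), pool now (8, 4, 7)
  P7: need (1, 0, 7) fits (8, 4, 7); releases (1, 0, 1), pool now (9, 4, 8)
  P3: need (8, 1, 7) fits (9, 4, 8); releases (3, 1, 1), pool now (12, 5, 9)


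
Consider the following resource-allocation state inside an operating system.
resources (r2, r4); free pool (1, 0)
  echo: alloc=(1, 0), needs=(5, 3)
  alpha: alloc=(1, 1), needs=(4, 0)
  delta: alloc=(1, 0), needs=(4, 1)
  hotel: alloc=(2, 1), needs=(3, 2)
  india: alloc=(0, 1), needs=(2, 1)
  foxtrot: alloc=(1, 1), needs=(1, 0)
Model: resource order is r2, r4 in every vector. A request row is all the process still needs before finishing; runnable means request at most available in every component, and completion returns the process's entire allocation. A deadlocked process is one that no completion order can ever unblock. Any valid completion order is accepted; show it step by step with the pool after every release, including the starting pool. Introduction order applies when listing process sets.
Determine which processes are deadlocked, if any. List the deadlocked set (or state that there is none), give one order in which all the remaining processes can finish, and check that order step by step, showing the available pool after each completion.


The deadlocked set is echo, alpha, delta and hotel.
Key observation: the pool after foxtrot, india is (2, 2); every surviving request exceeds it in r2, so progress ends there.
One completion order for the rest: foxtrot, india. Step-by-step check:
  pool = (1, 0)
  foxtrot needs (1, 0) <= (1, 0) -> finishes; pool += (1, 1) = (2, 1)
  india needs (2, 1) <= (2, 1) -> finishes; pool += (0, 1) = (2, 2)
None of the blocked processes ever fits:
  blocked: echo wants (5, 3), pool (2, 2) — not enough r2 and r4
  blocked: alpha wants (4, 0), pool (2, 2) — not enough r2
  blocked: delta wants (4, 1), pool (2, 2) — not enough r2
  blocked: hotel wants (3, 2), pool (2, 2) — not enough r2


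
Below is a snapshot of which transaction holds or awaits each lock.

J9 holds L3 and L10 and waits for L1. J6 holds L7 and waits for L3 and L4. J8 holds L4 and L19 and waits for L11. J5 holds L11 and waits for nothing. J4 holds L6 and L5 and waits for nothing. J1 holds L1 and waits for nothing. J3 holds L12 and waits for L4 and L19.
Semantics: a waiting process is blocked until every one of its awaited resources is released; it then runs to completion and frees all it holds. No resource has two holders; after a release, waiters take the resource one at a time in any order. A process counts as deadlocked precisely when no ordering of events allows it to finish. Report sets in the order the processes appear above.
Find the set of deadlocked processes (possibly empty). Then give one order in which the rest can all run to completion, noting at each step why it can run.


Nothing here is deadlocked.
Key observation: the waits form no ring: some process can always run, and its releases unblock the others one by one.
One completion order for the rest: J5, J1, J8, J9, J3, J4, J6.
Step-by-step check:
  run J5 (it waits on nothing); releases L11
  run J1 (it waits on nothing); releases L1
  J8 waits on L11 — all released -> runs and releases L4 and L19
  J9 waits on L1 — all released -> runs and releases L3 and L10
  J3 waits on L4 and L19 — all released -> runs and releases L12
  run J4 (it waits on nothing); releases L6 and L5
  J6 waits on L3 and L4 — all released -> runs and releases L7


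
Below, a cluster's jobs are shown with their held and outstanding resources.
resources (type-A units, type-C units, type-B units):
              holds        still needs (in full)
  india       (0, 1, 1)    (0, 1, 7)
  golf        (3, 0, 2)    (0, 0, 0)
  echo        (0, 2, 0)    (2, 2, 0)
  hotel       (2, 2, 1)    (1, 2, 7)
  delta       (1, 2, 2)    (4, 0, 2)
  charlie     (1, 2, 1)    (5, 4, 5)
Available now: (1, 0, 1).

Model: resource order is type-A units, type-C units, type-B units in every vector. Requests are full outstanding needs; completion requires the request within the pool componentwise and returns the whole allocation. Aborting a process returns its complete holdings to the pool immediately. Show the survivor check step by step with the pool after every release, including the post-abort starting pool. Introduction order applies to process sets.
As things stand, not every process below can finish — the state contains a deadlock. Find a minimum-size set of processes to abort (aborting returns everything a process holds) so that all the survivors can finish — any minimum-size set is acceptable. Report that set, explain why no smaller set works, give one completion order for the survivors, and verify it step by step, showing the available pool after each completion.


The answer: abort india.
Key observation: hotel had no path to completion before; after the abort of india ((0, 1, 1) returned), step 5 is where it fits.
No smaller set exists: with zero aborts the deadlock remains.
Survivors finish in the order: golf, delta, echo, charlie, hotel. Verifying each step (pool after the aborts first):
  pool = (1, 1, 2)
  golf needs (0, 0, 0) <= (1, 1, 2) -> finishes; pool += (3, 0, 2) = (4, 1, 4)
  delta needs (4, 0, 2) <= (4, 1, 4) -> finishes; pool += (1, 2, 2) = (5, 3, 6)
  echo needs (2, 2, 0) <= (5, 3, 6) -> finishes; pool += (0, 2, 0) = (5, 5, 6)
  charlie needs (5, 4, 5) <= (5, 5, 6) -> finishes; pool += (1, 2, 1) = (6, 7, 7)
  hotel needs (1, 2, 7) <= (6, 7, 7) -> finishes; pool += (2, 2, 1) = (8, 9, 8)


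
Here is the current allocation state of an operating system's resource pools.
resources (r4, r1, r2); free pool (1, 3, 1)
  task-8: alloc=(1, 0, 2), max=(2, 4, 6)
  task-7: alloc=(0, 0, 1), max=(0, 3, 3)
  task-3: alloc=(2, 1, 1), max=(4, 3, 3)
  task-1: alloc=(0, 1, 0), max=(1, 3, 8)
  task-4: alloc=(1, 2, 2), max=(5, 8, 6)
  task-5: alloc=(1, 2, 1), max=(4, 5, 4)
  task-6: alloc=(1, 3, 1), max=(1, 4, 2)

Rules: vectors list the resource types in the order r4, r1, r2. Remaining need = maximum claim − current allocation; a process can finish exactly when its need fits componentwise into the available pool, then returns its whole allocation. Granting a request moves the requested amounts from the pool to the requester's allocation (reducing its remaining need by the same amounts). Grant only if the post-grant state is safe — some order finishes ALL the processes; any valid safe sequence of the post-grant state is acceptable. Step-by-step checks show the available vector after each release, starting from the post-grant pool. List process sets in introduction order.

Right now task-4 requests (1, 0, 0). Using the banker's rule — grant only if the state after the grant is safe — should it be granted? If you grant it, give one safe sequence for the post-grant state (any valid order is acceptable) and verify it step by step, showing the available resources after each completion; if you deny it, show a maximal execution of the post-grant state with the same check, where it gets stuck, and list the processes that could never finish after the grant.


DENY: after the grant no complete ordering would exist.
Key observation: after task-6, task-7 the pool peaks at (1, 6, 3), and each blocked process is short somewhere: task-8 on r2; task-3 on r4; task-1 on r2; task-4 on r4, r2; task-5 on r4.
Pretend the grant happened; the run task-6, task-7 goes as far as possible. Check, step by step:
  pool = (0, 3, 1)
  task-6 needs (0, 1, 1) <= (0, 3, 1) -> finishes; pool += (1, 3, 1) = (1, 6, 2)
  task-7 needs (0, 3, 2) <= (1, 6, 2) -> finishes; pool += (0, 0, 1) = (1, 6, 3)
  task-8 cannot run: need (1, 4, 4) vs free (1, 6, 3) (insufficient r2)
  task-3 cannot run: need (2, 2, 2) vs free (1, 6, 3) (insufficient r4)
  task-1 cannot run: need (1, 2, 8) vs free (1, 6, 3) (insufficient r2)
  task-4 cannot run: need (3, 6, 4) vs free (1, 6, 3) (insufficient r4 and r2)
  task-5 cannot run: need (3, 3, 3) vs free (1, 6, 3) (insufficient r4)
Post-grant, the permanently blocked set is task-8, task-3, task-1, task-4 and task-5.


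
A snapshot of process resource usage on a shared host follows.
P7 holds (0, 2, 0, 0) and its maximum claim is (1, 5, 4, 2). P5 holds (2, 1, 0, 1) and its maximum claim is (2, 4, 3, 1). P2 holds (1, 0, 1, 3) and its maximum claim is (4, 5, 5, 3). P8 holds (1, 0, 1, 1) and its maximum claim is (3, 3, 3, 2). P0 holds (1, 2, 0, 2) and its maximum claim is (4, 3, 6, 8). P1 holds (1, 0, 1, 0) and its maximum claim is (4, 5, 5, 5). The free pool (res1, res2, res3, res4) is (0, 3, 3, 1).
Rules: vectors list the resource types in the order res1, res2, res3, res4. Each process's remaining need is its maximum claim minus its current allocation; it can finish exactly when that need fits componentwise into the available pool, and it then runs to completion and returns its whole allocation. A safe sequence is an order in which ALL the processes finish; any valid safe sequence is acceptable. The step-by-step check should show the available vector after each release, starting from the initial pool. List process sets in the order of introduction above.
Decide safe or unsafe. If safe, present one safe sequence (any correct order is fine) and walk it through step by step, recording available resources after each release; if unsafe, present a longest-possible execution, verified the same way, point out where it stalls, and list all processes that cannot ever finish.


The state is SAFE; one workable sequence: P5, P8, P7, P2, P1, P0.
Key observation: at P5 the run first touches a limit — (0, 3, 3, 0) against (0, 3, 3, 1), exact on a resource it actually requests.
Verifying each step:
  pool = (0, 3, 3, 1)
  P5 needs (0, 3, 3, 0) <= (0, 3, 3, 1) -> finishes; pool += (2, 1, 0, 1) = (2, 4, 3, 2)
  P8 needs (2, 3, 2, 1) <= (2, 4, 3, 2) -> finishes; pool += (1, 0, 1, 1) = (3, 4, 4, 3)
  P7 needs (1, 3, 4, 2) <= (3, 4, 4, 3) -> finishes; pool += (0, 2, 0, 0) = (3, 6, 4, 3)
  P2 needs (3, 5, 4, 0) <= (3, 6, 4, 3) -> finishes; pool += (1, 0, 1, 3) = (4, 6, 5, 6)
  P1 needs (3, 5, 4, 5) <= (4, 6, 5, 6) -> finishes; pool += (1, 0, 1, 0) = (5, 6, 6, 6)
  P0 needs (3, 1, 6, 6) <= (5, 6, 6, 6) -> finishes; pool += (1, 2, 0, 2) = (6, 8, 6, 8)


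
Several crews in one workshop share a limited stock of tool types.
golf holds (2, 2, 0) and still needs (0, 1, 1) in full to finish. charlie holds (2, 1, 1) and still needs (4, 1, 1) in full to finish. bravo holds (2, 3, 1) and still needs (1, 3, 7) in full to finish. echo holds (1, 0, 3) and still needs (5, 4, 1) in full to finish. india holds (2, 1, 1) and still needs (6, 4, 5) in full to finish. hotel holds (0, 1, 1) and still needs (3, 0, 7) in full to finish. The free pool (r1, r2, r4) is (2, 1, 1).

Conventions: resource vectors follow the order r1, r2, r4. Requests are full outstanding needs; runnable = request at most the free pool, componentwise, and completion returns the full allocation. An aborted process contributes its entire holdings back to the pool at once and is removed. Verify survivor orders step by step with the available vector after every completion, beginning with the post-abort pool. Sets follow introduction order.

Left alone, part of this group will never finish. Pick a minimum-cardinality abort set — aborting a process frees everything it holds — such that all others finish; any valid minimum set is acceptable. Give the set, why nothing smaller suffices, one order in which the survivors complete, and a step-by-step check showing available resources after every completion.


Minimum abort set: hotel.
Key observation: aborting hotel returns (0, 1, 1), and bravo — hopeless before — runs at step 5 with the returned capacity in the pool.
Why nothing smaller works: aborting no one leaves the state deadlocked as given.
The survivors complete as golf, charlie, echo, india, bravo. Walking it through (starting from the post-abort pool):
  pool = (2, 2, 2)
  golf: need (0, 1, 1) fits (2, 2, 2); releases (2, 2, 0), pool now (4, 4, 2)
  charlie: need (4, 1, 1) fits (4, 4, 2); releases (2, 1, 1), pool now (6, 5, 3)
  echo: need (5, 4, 1) fits (6, 5, 3); releases (1, 0, 3), pool now (7, 5, 6)
  india: need (6, 4, 5) fits (7, 5, 6); releases (2, 1, 1), pool now (9, 6, 7)
  bravo: need (1, 3, 7) fits (9, 6, 7); releases (2, 3, 1), pool now (11, 9, 8)


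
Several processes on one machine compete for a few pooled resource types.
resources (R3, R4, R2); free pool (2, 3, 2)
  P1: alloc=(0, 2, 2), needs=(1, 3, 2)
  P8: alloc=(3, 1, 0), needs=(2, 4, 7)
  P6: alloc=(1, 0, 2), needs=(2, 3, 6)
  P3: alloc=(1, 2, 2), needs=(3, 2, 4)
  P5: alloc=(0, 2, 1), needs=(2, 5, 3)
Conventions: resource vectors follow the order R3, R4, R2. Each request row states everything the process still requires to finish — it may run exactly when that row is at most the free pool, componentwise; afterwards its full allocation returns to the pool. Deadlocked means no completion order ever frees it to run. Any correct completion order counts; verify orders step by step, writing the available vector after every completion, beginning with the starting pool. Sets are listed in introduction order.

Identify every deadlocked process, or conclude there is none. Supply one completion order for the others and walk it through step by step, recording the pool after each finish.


Deadlocked set: P8, P6 and P3.
Key observation: after P1, P5 the pool peaks at (2, 7, 5), and each blocked process is short somewhere: P8 on R2; P6 on R2; P3 on R3.
A valid finishing order for the others: P1, P5. Walking it through:
  pool = (2, 3, 2)
  P1: need (1, 3, 2) fits (2, 3, 2); releases (0, 2, 2), pool now (2, 5, 4)
  P5: need (2, 5, 3) fits (2, 5, 4); releases (0, 2, 1), pool now (2, 7, 5)
The stuck group stays short no matter what:
  P8 cannot run: need (2, 4, 7) vs free (2, 7, 5) (insufficient R2)
  P6 cannot run: need (2, 3, 6) vs free (2, 7, 5) (insufficient R2)
  P3 cannot run: need (3, 2, 4) vs free (2, 7, 5) (insufficient R3)


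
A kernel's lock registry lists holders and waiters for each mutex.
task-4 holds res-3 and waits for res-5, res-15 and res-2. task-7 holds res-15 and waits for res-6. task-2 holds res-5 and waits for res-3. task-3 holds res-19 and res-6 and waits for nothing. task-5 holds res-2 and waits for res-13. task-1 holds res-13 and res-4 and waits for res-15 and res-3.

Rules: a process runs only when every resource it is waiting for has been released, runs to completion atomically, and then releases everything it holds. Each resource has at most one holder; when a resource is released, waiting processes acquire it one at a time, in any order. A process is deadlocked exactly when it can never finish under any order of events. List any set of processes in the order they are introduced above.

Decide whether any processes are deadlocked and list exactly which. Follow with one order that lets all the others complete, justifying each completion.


The deadlocked set is task-4, task-2, task-5 and task-1.
Key observation: the wait chain closes on itself along task-4 -> task-2 -> task-4; task-5 and task-1 are caught in further circular waits.
The rest can finish in the order task-3, task-7.
Step-by-step check:
  task-3 waits on nothing -> runs at once and releases res-19 and res-6
  run task-7 (all its waits — res-6 — are resolved); releases res-15


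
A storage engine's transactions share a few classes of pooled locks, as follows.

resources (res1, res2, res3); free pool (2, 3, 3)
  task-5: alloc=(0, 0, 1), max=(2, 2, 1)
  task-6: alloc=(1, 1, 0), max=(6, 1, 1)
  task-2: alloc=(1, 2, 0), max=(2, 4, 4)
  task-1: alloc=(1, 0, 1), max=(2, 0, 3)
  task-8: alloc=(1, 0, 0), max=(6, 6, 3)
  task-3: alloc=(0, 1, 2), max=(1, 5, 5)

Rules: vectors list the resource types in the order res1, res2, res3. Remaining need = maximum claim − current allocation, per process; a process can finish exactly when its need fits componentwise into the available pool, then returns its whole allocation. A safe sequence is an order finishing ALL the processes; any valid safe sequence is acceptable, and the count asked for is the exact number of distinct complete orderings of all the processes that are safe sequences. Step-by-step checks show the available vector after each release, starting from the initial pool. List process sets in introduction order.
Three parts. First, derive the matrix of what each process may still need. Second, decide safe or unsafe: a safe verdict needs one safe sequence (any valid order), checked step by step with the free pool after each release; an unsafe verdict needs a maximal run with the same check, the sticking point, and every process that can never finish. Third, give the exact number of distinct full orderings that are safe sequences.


(1) Remaining need (order res1, res2, res3):
  task-5: (2, 2, 0)
  task-6: (5, 0, 1)
  task-2: (1, 2, 4)
  task-1: (1, 0, 2)
  task-8: (5, 6, 3)
  task-3: (1, 4, 3)
(2) UNSAFE.
Key observation: task-1, task-2, task-3, task-5 can finish, but then (4, 6, 7) is all there is, and the blocked group's res1 demands exceed it.
A maximal execution: task-1, task-2, task-3, task-5 — then nothing else fits. Walking it through:
  pool = (2, 3, 3)
  task-1 needs (1, 0, 2) <= (2, 3, 3) -> finishes; pool += (1, 0, 1) = (3, 3, 4)
  task-2 needs (1, 2, 4) <= (3, 3, 4) -> finishes; pool += (1, 2, 0) = (4, 5, 4)
  task-3 needs (1, 4, 3) <= (4, 5, 4) -> finishes; pool += (0, 1, 2) = (4, 6, 6)
  task-5 needs (2, 2, 0) <= (4, 6, 6) -> finishes; pool += (0, 0, 1) = (4, 6, 7)
  task-6 cannot run: need (5, 0, 1) vs free (4, 6, 7) (insufficient res1)
  task-8 cannot run: need (5, 6, 3) vs free (4, 6, 7) (insufficient res1)
Permanently blocked: task-6 and task-8.
(3) Exactly 0 of the possible complete orderings are safe sequences.


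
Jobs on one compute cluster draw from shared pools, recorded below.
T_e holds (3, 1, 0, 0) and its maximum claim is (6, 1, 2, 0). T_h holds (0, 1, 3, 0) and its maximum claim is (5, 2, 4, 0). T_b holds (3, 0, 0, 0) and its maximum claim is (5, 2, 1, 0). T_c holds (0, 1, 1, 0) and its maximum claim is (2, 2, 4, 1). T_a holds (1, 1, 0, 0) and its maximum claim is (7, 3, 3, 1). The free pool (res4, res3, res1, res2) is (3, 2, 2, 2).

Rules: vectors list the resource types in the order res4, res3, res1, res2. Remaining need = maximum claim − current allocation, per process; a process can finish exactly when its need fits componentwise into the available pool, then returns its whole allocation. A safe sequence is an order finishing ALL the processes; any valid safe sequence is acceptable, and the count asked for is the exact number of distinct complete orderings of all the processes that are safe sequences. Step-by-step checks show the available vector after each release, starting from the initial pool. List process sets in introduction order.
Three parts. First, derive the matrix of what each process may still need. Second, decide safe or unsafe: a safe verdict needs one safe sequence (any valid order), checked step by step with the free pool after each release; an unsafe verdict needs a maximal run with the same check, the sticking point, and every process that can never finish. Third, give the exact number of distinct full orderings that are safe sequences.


(1) Remaining need (order res4, res3, res1, res2):
  T_e: (3, 0, 2, 0)
  T_h: (5, 1, 1, 0)
  T_b: (2, 2, 1, 0)
  T_c: (2, 1, 3, 1)
  T_a: (6, 2, 3, 1)
(2) SAFE — a valid safe sequence is T_b, T_e, T_h, T_c, T_a.
Key observation: T_b marks the first exact bind of the order: its need (2, 2, 1, 0) fits the free (3, 2, 2, 2) with zero slack on a requested resource.
Step-by-step check:
  pool = (3, 2, 2, 2)
  T_b: need (2, 2, 1, 0) fits (3, 2, 2, 2); releases (3, 0, 0, 0), pool now (6, 2, 2, 2)
  T_e: need (3, 0, 2, 0) fits (6, 2, 2, 2); releases (3, 1, 0, 0), pool now (9, 3, 2, 2)
  T_h: need (5, 1, 1, 0) fits (9, 3, 2, 2); releases (0, 1, 3, 0), pool now (9, 4, 5, 2)
  T_c: need (2, 1, 3, 1) fits (9, 4, 5, 2); releases (0, 1, 1, 0), pool now (9, 5, 6, 2)
  T_a: need (6, 2, 3, 1) fits (9, 5, 6, 2); releases (1, 1, 0, 0), pool now (10, 6, 6, 2)
(3) The exact count: 16 of the possible complete orderings are safe sequences.


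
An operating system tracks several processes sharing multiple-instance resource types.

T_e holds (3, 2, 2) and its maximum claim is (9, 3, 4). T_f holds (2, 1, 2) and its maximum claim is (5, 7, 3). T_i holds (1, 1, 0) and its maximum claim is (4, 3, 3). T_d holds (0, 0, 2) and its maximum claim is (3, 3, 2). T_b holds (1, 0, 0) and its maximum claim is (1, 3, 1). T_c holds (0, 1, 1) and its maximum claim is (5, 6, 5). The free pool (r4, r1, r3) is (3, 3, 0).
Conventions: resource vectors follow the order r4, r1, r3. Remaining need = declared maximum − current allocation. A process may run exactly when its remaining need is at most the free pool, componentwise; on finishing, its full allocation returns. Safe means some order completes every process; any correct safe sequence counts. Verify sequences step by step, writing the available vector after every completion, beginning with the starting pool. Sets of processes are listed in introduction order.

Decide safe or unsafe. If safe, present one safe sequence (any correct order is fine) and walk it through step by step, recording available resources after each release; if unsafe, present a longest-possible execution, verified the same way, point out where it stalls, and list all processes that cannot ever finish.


UNSAFE.
Key observation: after T_d, T_b the pool peaks at (4, 3, 2), and each blocked process is short somewhere: T_e on r4; T_f on r1; T_i on r3; T_c on r4, r1, r3.
The run T_d, T_b cannot be extended any further. Walking it through:
  pool = (3, 3, 0)
  run T_d (needs (3, 3, 0), free (3, 3, 0)); after release of (0, 0, 2) the pool is (3, 3, 2)
  run T_b (needs (0, 3, 1), free (3, 3, 2)); after release of (1, 0, 0) the pool is (4, 3, 2)
  T_e still needs (6, 1, 2) but only (4, 3, 2) is free — short on r4
  T_f still needs (3, 6, 1) but only (4, 3, 2) is free — short on r1
  T_i still needs (3, 2, 3) but only (4, 3, 2) is free — short on r3
  T_c still needs (5, 5, 4) but only (4, 3, 2) is free — short on r4, r1 and r3
Never able to finish: T_e, T_f, T_i and T_c.


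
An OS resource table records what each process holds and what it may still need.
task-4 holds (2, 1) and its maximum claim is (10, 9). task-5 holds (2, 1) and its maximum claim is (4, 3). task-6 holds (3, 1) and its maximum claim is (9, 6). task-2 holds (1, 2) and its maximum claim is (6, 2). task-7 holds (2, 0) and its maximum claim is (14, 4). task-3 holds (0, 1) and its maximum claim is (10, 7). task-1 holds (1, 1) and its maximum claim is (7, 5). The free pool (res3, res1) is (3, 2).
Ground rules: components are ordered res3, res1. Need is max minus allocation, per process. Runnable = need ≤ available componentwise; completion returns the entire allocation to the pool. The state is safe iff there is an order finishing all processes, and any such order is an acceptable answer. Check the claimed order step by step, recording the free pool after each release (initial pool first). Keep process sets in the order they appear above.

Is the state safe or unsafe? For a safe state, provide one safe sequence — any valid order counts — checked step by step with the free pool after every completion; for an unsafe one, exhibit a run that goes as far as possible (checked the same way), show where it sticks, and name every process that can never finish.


SAFE, for example via the order task-5, task-2, task-1, task-6, task-3, task-4, task-7.
Key observation: the order's first zero-slack moment is task-5 ((2, 2) needed, (3, 2) free — a requested resource with nothing to spare).
Walking it through:
  pool = (3, 2)
  task-5 needs (2, 2) <= (3, 2) -> finishes; pool += (2, 1) = (5, 3)
  task-2 needs (5, 0) <= (5, 3) -> finishes; pool += (1, 2) = (6, 5)
  task-1 needs (6, 4) <= (6, 5) -> finishes; pool += (1, 1) = (7, 6)
  task-6 needs (6, 5) <= (7, 6) -> finishes; pool += (3, 1) = (10, 7)
  task-3 needs (10, 6) <= (10, 7) -> finishes; pool += (0, 1) = (10, 8)
  task-4 needs (8, 8) <= (10, 8) -> finishes; pool += (2, 1) = (12, 9)
  task-7 needs (12, 4) <= (12, 9) -> finishes; pool += (2, 0) = (14, 9)


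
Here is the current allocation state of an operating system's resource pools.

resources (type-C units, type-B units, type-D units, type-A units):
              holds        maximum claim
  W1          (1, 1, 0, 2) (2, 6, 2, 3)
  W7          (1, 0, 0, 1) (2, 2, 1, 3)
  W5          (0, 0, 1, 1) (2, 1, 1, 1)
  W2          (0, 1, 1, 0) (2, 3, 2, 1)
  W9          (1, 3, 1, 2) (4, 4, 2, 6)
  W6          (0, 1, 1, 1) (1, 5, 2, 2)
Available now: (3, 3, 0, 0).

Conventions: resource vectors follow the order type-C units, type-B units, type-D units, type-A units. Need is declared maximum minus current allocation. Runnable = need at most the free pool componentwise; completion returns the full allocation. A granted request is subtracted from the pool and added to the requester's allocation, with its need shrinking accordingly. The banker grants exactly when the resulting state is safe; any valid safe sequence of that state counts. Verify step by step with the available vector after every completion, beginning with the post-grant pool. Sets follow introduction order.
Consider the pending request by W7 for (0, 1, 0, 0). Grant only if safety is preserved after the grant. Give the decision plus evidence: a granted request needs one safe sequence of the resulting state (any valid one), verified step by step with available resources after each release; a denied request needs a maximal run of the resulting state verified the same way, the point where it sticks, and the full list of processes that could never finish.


DENY: after the grant no complete ordering would exist.
Key observation: after W5, W2 the pool peaks at (3, 3, 2, 1), and each blocked process is short somewhere: W1 on type-B units; W7 on type-A units; W9 on type-A units; W6 on type-B units.
Pretend the grant happened; the run W5, W2 goes as far as possible. Check, step by step:
  pool = (3, 2, 0, 0)
  run W5 (needs (2, 1, 0, 0), free (3, 2, 0, 0)); after release of (0, 0, 1, 1) the pool is (3, 2, 1, 1)
  run W2 (needs (2, 2, 1, 1), free (3, 2, 1, 1)); after release of (0, 1, 1, 0) the pool is (3, 3, 2, 1)
  W1 cannot run: need (1, 5, 2, 1) vs free (3, 3, 2, 1) (insufficient type-B units)
  W7 cannot run: need (1, 1, 1, 2) vs free (3, 3, 2, 1) (insufficient type-A units)
  W9 cannot run: need (3, 1, 1, 4) vs free (3, 3, 2, 1) (insufficient type-A units)
  W6 cannot run: need (1, 4, 1, 1) vs free (3, 3, 2, 1) (insufficient type-B units)
Post-grant, the permanently blocked set is W1, W7, W9 and W6.


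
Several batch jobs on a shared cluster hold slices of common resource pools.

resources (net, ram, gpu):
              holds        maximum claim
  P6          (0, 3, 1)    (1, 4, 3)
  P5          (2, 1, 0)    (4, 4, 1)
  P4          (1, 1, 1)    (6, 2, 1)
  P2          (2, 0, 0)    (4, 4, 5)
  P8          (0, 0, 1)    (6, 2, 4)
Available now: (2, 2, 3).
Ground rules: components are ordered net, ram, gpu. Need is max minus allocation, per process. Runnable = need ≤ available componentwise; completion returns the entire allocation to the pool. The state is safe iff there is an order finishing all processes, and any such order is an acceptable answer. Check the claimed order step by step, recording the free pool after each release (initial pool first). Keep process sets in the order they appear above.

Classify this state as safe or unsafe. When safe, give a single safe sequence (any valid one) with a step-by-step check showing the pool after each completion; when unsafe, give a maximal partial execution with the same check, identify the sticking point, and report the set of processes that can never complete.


The state is UNSAFE.
Key observation: after P6, P5 the pool peaks at (4, 6, 4), and each blocked process is short somewhere: P4 on net; P2 on gpu; P8 on net.
A maximal execution: P6, P5 — then nothing else fits. Check, step by step:
  pool = (2, 2, 3)
  P6: need (1, 1, 2) fits (2, 2, 3); releases (0, 3, 1), pool now (2, 5, 4)
  P5: need (2, 3, 1) fits (2, 5, 4); releases (2, 1, 0), pool now (4, 6, 4)
  P4 cannot run: need (5, 1, 0) vs free (4, 6, 4) (insufficient net)
  P2 cannot run: need (2, 4, 5) vs free (4, 6, 4) (insufficient gpu)
  P8 cannot run: need (6, 2, 3) vs free (4, 6, 4) (insufficient net)
Permanently blocked: P4, P2 and P8.
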